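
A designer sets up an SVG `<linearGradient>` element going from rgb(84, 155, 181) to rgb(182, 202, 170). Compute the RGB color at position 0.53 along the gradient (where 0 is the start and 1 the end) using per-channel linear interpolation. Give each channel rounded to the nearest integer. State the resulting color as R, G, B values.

R = 84 + 0.53 × (182 − 84) = 84 + 0.53 × 98 = 135.94 → 136
G = 155 + 0.53 × (202 − 155) = 155 + 0.53 × 47 = 179.91 → 180
B = 181 + 0.53 × (170 − 181) = 181 + 0.53 × -11 = 175.17 → 175

(136, 180, 175)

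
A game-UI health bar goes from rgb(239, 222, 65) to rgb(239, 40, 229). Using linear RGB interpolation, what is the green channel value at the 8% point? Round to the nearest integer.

G = 222 + 0.08 × (40 − 222) = 207.44 → 207

207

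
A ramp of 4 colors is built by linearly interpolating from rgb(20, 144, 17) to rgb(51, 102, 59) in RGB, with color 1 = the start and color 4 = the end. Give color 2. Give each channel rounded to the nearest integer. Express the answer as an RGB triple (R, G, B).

(30, 130, 31)

With 4 swatches and endpoints inclusive, swatch 2 sits at t = (2 − 1)/(4 − 1) = 1/3 ≈ 0.3333.
R = 20 + 0.3333 × (51 − 20) = 30.332 → 30
G = 144 + 0.3333 × (102 − 144) = 130.001 → 130
B = 17 + 0.3333 × (59 − 17) = 30.999 → 31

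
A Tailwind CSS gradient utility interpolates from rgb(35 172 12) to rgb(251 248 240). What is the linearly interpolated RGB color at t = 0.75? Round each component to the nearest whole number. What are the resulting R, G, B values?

R = 35 + 0.75 × (251 − 35) = 35 + 0.75 × 216 = 197 → 197
G = 172 + 0.75 × (248 − 172) = 172 + 0.75 × 76 = 229 → 229
B = 12 + 0.75 × (240 − 12) = 12 + 0.75 × 228 = 183 → 183

(197, 229, 183)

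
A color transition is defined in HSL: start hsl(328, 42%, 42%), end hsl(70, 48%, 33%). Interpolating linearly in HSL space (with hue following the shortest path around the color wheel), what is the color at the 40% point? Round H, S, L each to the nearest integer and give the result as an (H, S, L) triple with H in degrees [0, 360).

(9, 44, 38)

Hue: 70 − 328 = -258°, but |-258| > 180 so the shorter arc goes the other way: Δh = -258 + 360 = 102°.
H = 328 + 0.4 × (102) = 368.8 → 369 → 369 mod 360 = 9°
S = 42 + 0.4 × (48 − 42) = 44.4 → 44%
L = 42 + 0.4 × (33 − 42) = 38.4 → 38%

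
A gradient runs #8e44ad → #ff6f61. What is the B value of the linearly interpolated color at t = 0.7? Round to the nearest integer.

B₁ = 173 (from #8e44ad), B₂ = 97 (from #ff6f61).
B = 173 + 0.7 × (97 − 173) = 119.8 → 120

120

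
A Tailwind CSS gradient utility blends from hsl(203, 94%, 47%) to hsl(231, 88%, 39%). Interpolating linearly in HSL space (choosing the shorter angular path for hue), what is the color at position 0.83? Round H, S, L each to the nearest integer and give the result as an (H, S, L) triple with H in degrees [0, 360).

Hue arc: Δh = 231 − 203 = 28° (|Δh| ≤ 180, already the shorter path).
H = 203 + 0.83 × (28) = 226.24 → 226°
S = 94 + 0.83 × (88 − 94) = 89.02 → 89%
L = 47 + 0.83 × (39 − 47) = 40.36 → 40%

(226, 89, 40)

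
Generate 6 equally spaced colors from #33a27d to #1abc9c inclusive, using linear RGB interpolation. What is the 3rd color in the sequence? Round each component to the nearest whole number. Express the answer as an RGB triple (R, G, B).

(41, 172, 137)

With 6 swatches and endpoints inclusive, swatch 3 sits at t = (3 − 1)/(6 − 1) = 2/5 ≈ 0.4.
#33a27d → (51, 162, 125); #1abc9c → (26, 188, 156).
R = 51 + 0.4 × (26 − 51) = 41 → 41
G = 162 + 0.4 × (188 − 162) = 172.4 → 172
B = 125 + 0.4 × (156 − 125) = 137.4 → 137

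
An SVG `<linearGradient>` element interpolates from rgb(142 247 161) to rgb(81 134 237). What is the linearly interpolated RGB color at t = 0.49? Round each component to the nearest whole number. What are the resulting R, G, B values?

R = 142 + 0.49 × (81 − 142) = 142 + 0.49 × -61 = 112.11 → 112
G = 247 + 0.49 × (134 − 247) = 247 + 0.49 × -113 = 191.63 → 192
B = 161 + 0.49 × (237 − 161) = 161 + 0.49 × 76 = 198.24 → 198
So the blended color is (112, 192, 198), about #70c0c6.

(112, 192, 198)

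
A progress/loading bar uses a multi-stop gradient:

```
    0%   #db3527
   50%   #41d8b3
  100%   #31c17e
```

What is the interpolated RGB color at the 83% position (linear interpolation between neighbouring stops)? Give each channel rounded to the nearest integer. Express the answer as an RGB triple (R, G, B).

83% lies between the 50% and 100% stops, so the local fraction is t = (83 − 50)/(100 − 50) = 33/50 ≈ 0.66.
#41d8b3 → (65, 216, 179); #31c17e → (49, 193, 126).
R = 65 + 0.66 × (49 − 65) = 54.44 → 54
G = 216 + 0.66 × (193 − 216) = 200.82 → 201
B = 179 + 0.66 × (126 − 179) = 144.02 → 144

(54, 201, 144)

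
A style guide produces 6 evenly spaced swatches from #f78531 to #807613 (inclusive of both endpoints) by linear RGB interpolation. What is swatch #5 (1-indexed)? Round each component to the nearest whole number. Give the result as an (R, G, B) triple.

(152, 121, 25)

With 6 swatches and endpoints inclusive, swatch 5 sits at t = (5 − 1)/(6 − 1) = 4/5 ≈ 0.8.
#f78531 → (247, 133, 49); #807613 → (128, 118, 19).
R = 247 + 0.8 × (128 − 247) = 151.8 → 152
G = 133 + 0.8 × (118 − 133) = 121 → 121
B = 49 + 0.8 × (19 − 49) = 25 → 25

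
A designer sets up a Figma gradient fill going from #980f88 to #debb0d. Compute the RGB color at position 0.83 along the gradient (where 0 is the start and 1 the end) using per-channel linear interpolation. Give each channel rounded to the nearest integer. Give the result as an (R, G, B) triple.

(210, 158, 34)

#980f88 → (152, 15, 136); #debb0d → (222, 187, 13).
R = 152 + 0.83 × (222 − 152) = 152 + 0.83 × 70 = 210.1 → 210
G = 15 + 0.83 × (187 − 15) = 15 + 0.83 × 172 = 157.76 → 158
B = 136 + 0.83 × (13 − 136) = 136 + 0.83 × -123 = 33.91 → 34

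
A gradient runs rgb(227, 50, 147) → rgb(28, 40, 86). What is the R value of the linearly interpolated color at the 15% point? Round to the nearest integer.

R = 227 + 0.15 × (28 − 227) = 197.15 → 197

197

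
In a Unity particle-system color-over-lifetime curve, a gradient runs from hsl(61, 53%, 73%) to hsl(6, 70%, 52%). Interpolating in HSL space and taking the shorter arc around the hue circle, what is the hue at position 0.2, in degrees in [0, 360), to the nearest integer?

50

Hue arc: Δh = 6 − 61 = -55° (|Δh| ≤ 180, already the shorter path).
H = 61 + 0.2 × (-55) = 50 → 50°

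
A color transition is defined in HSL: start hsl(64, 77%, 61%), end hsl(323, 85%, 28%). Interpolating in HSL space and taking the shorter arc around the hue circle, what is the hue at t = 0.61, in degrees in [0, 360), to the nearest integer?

2

Hue: 323 − 64 = 259°, but |259| > 180 so the shorter arc goes the other way: Δh = 259 − 360 = -101°.
H = 64 + 0.61 × (-101) = 2.39 → 2°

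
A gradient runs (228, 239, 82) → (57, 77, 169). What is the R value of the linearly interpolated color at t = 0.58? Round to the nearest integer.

129

R = 228 + 0.58 × (57 − 228) = 128.82 → 129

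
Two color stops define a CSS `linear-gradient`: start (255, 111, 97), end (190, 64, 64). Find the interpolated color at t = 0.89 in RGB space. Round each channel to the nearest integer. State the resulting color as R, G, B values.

R = 255 + 0.89 × (190 − 255) = 255 + 0.89 × -65 = 197.15 → 197
G = 111 + 0.89 × (64 − 111) = 111 + 0.89 × -47 = 69.17 → 69
B = 97 + 0.89 × (64 − 97) = 97 + 0.89 × -33 = 67.63 → 68

(197, 69, 68)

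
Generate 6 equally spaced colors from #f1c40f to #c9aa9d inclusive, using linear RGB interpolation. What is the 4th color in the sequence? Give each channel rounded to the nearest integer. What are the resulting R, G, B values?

With 6 swatches and endpoints inclusive, swatch 4 sits at t = (4 − 1)/(6 − 1) = 3/5 ≈ 0.6.
#f1c40f → (241, 196, 15); #c9aa9d → (201, 170, 157).
R = 241 + 0.6 × (201 − 241) = 217 → 217
G = 196 + 0.6 × (170 − 196) = 180.4 → 180
B = 15 + 0.6 × (157 − 15) = 100.2 → 100

(217, 180, 100)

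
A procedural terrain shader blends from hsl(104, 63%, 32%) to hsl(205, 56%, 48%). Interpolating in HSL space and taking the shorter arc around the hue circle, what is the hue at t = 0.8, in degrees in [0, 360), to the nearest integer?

Hue arc: Δh = 205 − 104 = 101° (|Δh| ≤ 180, already the shorter path).
H = 104 + 0.8 × (101) = 184.8 → 185°

185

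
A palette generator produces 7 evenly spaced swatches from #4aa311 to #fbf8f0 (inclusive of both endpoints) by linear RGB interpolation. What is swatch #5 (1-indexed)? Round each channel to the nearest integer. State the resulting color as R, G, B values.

With 7 swatches and endpoints inclusive, swatch 5 sits at t = (5 − 1)/(7 − 1) = 4/6 ≈ 0.6667.
#4aa311 → (74, 163, 17); #fbf8f0 → (251, 248, 240).
R = 74 + 0.6667 × (251 − 74) = 192.006 → 192
G = 163 + 0.6667 × (248 − 163) = 219.669 → 220
B = 17 + 0.6667 × (240 − 17) = 165.674 → 166

(192, 220, 166)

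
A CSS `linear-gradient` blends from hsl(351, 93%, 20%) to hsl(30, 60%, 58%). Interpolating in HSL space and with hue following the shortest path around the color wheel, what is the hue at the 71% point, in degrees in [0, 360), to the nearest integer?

Hue: 30 − 351 = -321°, but |-321| > 180 so the shorter arc goes the other way: Δh = -321 + 360 = 39°.
H = 351 + 0.71 × (39) = 378.69 → 379 → 379 mod 360 = 19°

19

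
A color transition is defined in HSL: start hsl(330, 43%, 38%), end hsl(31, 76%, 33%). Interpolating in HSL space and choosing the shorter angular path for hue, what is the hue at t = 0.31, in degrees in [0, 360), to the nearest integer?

Hue: 31 − 330 = -299°, but |-299| > 180 so the shorter arc goes the other way: Δh = -299 + 360 = 61°.
H = 330 + 0.31 × (61) = 348.91 → 349°

349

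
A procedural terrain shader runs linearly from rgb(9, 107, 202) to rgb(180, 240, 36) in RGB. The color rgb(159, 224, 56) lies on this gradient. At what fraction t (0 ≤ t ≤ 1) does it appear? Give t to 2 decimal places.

0.88

Invert the lerp on the R channel (largest span, 171): t = (159 − 9) / (180 − 9) = 150/171 = 0.87719.
Check on G: (224 − 107)/(240 − 107) = 0.8797 ✓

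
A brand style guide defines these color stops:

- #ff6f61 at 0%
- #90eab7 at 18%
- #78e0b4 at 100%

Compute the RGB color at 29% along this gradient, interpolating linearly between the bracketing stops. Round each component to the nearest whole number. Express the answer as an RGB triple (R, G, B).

29% lies between the 18% and 100% stops, so the local fraction is t = (29 − 18)/(100 − 18) = 11/82 ≈ 0.1341.
#90eab7 → (144, 234, 183); #78e0b4 → (120, 224, 180).
R = 144 + 0.1341 × (120 − 144) = 140.782 → 141
G = 234 + 0.1341 × (224 − 234) = 232.659 → 233
B = 183 + 0.1341 × (180 − 183) = 182.598 → 183

(141, 233, 183)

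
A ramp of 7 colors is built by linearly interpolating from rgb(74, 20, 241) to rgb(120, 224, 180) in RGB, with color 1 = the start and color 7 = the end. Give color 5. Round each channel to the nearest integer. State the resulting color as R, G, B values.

(105, 156, 200)

With 7 swatches and endpoints inclusive, swatch 5 sits at t = (5 − 1)/(7 − 1) = 4/6 ≈ 0.6667.
R = 74 + 0.6667 × (120 − 74) = 104.668 → 105
G = 20 + 0.6667 × (224 − 20) = 156.007 → 156
B = 241 + 0.6667 × (180 − 241) = 200.331 → 200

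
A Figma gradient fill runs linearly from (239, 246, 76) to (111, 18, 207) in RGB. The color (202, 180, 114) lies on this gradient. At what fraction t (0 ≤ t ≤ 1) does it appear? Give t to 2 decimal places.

0.29

Invert the lerp on the G channel (largest span, 228): t = (180 − 246) / (18 − 246) = -66/-228 = 0.28947.
Check on R: (202 − 239)/(111 − 239) = 0.2891 ✓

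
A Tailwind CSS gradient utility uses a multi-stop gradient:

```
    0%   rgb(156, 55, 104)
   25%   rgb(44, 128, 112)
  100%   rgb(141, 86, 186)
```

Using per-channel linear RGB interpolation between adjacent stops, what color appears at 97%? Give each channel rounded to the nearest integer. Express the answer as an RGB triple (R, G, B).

97% lies between the 25% and 100% stops, so the local fraction is t = (97 − 25)/(100 − 25) = 72/75 ≈ 0.96.
R = 44 + 0.96 × (141 − 44) = 137.12 → 137
G = 128 + 0.96 × (86 − 128) = 87.68 → 88
B = 112 + 0.96 × (186 − 112) = 183.04 → 183

(137, 88, 183)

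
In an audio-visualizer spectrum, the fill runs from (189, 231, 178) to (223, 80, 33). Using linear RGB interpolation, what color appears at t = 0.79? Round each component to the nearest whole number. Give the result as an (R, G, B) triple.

R = 189 + 0.79 × (223 − 189) = 189 + 0.79 × 34 = 215.86 → 216
G = 231 + 0.79 × (80 − 231) = 231 + 0.79 × -151 = 111.71 → 112
B = 178 + 0.79 × (33 − 178) = 178 + 0.79 × -145 = 63.45 → 63

(216, 112, 63)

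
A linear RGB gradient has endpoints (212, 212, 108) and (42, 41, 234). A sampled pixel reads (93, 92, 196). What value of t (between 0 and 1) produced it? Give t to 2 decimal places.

Invert the lerp on the G channel (largest span, 171): t = (92 − 212) / (41 − 212) = -120/-171 = 0.70175.
Check on R: (93 − 212)/(42 − 212) = 0.7 ✓

0.70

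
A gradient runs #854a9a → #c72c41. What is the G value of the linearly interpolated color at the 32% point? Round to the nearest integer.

G₁ = 74 (from #854a9a), G₂ = 44 (from #c72c41).
G = 74 + 0.32 × (44 − 74) = 64.4 → 64

64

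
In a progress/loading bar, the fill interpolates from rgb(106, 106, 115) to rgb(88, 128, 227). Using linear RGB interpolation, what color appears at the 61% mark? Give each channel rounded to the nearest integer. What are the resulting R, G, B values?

61% corresponds to t = 0.61.
R = 106 + 0.61 × (88 − 106) = 106 + 0.61 × -18 = 95.02 → 95
G = 106 + 0.61 × (128 − 106) = 106 + 0.61 × 22 = 119.42 → 119
B = 115 + 0.61 × (227 − 115) = 115 + 0.61 × 112 = 183.32 → 183

(95, 119, 183)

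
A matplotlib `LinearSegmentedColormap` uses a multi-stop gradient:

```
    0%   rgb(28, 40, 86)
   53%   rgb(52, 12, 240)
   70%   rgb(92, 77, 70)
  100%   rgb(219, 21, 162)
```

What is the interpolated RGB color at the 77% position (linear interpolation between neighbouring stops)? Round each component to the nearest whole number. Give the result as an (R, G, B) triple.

(122, 64, 91)

77% lies between the 70% and 100% stops, so the local fraction is t = (77 − 70)/(100 − 70) = 7/30 ≈ 0.2333.
R = 92 + 0.2333 × (219 − 92) = 121.629 → 122
G = 77 + 0.2333 × (21 − 77) = 63.935 → 64
B = 70 + 0.2333 × (162 − 70) = 91.464 → 91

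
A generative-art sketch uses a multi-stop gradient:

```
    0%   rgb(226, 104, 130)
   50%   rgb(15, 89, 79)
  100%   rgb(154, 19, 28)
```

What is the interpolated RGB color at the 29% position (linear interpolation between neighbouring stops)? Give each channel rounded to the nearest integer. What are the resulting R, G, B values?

29% lies between the 0% and 50% stops, so the local fraction is t = (29 − 0)/(50 − 0) = 29/50 ≈ 0.58.
R = 226 + 0.58 × (15 − 226) = 103.62 → 104
G = 104 + 0.58 × (89 − 104) = 95.3 → 95
B = 130 + 0.58 × (79 − 130) = 100.42 → 100

(104, 95, 100)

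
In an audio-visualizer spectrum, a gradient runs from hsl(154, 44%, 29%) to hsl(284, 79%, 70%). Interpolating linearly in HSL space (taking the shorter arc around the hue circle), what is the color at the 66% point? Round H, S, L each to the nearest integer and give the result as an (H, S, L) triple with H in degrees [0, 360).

Hue arc: Δh = 284 − 154 = 130° (|Δh| ≤ 180, already the shorter path).
H = 154 + 0.66 × (130) = 239.8 → 240°
S = 44 + 0.66 × (79 − 44) = 67.1 → 67%
L = 29 + 0.66 × (70 − 29) = 56.06 → 56%

(240, 67, 56)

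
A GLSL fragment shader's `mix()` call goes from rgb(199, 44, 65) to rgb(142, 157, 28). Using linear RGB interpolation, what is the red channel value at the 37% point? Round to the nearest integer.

R = 199 + 0.37 × (142 − 199) = 177.91 → 178

178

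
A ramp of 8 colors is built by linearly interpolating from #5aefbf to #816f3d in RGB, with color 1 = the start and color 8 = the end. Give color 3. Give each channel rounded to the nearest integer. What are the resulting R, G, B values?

With 8 swatches and endpoints inclusive, swatch 3 sits at t = (3 − 1)/(8 − 1) = 2/7 ≈ 0.2857.
#5aefbf → (90, 239, 191); #816f3d → (129, 111, 61).
R = 90 + 0.2857 × (129 − 90) = 101.142 → 101
G = 239 + 0.2857 × (111 − 239) = 202.43 → 202
B = 191 + 0.2857 × (61 − 191) = 153.859 → 154

(101, 202, 154)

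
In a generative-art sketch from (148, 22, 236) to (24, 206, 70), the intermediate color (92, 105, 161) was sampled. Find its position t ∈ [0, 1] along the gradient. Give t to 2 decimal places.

0.45

Invert the lerp on the G channel (largest span, 184): t = (105 − 22) / (206 − 22) = 83/184 = 0.45109.
Check on R: (92 − 148)/(24 − 148) = 0.4516 ✓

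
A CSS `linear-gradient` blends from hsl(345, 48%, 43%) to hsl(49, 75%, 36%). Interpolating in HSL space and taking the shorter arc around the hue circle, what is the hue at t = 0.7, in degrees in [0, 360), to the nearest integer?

30

Hue: 49 − 345 = -296°, but |-296| > 180 so the shorter arc goes the other way: Δh = -296 + 360 = 64°.
H = 345 + 0.7 × (64) = 389.8 → 390 → 390 mod 360 = 30°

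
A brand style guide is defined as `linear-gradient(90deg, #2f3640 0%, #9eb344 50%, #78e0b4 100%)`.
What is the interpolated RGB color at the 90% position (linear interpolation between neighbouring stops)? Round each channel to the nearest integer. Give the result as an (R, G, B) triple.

90% lies between the 50% and 100% stops, so the local fraction is t = (90 − 50)/(100 − 50) = 40/50 ≈ 0.8.
#9eb344 → (158, 179, 68); #78e0b4 → (120, 224, 180).
R = 158 + 0.8 × (120 − 158) = 127.6 → 128
G = 179 + 0.8 × (224 − 179) = 215 → 215
B = 68 + 0.8 × (180 − 68) = 157.6 → 158

(128, 215, 158)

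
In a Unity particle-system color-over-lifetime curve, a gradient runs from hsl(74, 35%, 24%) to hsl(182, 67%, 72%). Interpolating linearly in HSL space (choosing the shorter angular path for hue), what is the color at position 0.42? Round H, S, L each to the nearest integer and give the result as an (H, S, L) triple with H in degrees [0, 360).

(119, 48, 44)

Hue arc: Δh = 182 − 74 = 108° (|Δh| ≤ 180, already the shorter path).
H = 74 + 0.42 × (108) = 119.36 → 119°
S = 35 + 0.42 × (67 − 35) = 48.44 → 48%
L = 24 + 0.42 × (72 − 24) = 44.16 → 44%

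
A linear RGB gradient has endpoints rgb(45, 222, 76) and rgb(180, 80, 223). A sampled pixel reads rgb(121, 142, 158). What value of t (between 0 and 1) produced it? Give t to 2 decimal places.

Invert the lerp on the B channel (largest span, 147): t = (158 − 76) / (223 − 76) = 82/147 = 0.55782.
Check on R: (121 − 45)/(180 − 45) = 0.563 ✓

0.56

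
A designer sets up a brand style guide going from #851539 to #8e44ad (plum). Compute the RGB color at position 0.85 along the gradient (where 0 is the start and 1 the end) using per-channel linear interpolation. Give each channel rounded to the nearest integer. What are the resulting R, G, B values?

#851539 → (133, 21, 57); #8e44ad → (142, 68, 173).
R = 133 + 0.85 × (142 − 133) = 133 + 0.85 × 9 = 140.65 → 141
G = 21 + 0.85 × (68 − 21) = 21 + 0.85 × 47 = 60.95 → 61
B = 57 + 0.85 × (173 − 57) = 57 + 0.85 × 116 = 155.6 → 156

(141, 61, 156)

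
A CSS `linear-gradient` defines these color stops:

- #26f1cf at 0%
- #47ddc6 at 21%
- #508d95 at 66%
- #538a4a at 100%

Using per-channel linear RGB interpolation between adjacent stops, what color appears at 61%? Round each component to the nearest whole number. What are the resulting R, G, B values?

61% lies between the 21% and 66% stops, so the local fraction is t = (61 − 21)/(66 − 21) = 40/45 ≈ 0.8889.
#47ddc6 → (71, 221, 198); #508d95 → (80, 141, 149).
R = 71 + 0.8889 × (80 − 71) = 79 → 79
G = 221 + 0.8889 × (141 − 221) = 149.888 → 150
B = 198 + 0.8889 × (149 − 198) = 154.444 → 154

(79, 150, 154)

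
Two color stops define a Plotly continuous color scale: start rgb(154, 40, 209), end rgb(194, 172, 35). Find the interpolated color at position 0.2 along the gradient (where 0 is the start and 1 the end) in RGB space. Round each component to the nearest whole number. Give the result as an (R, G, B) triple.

R = 154 + 0.2 × (194 − 154) = 154 + 0.2 × 40 = 162 → 162
G = 40 + 0.2 × (172 − 40) = 40 + 0.2 × 132 = 66.4 → 66
B = 209 + 0.2 × (35 − 209) = 209 + 0.2 × -174 = 174.2 → 174
So the blended color is (162, 66, 174), about #a242ae.

(162, 66, 174)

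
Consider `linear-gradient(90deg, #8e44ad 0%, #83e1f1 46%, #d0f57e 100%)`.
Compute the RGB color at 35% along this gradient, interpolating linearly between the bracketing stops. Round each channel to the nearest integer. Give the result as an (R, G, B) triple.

35% lies between the 0% and 46% stops, so the local fraction is t = (35 − 0)/(46 − 0) = 35/46 ≈ 0.7609.
#8e44ad → (142, 68, 173); #83e1f1 → (131, 225, 241).
R = 142 + 0.7609 × (131 − 142) = 133.63 → 134
G = 68 + 0.7609 × (225 − 68) = 187.461 → 187
B = 173 + 0.7609 × (241 − 173) = 224.741 → 225

(134, 187, 225)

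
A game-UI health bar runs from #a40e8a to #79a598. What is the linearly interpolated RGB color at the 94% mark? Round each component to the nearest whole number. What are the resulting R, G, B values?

#a40e8a → (164, 14, 138); #79a598 → (121, 165, 152).
94% corresponds to t = 0.94.
R = 164 + 0.94 × (121 − 164) = 164 + 0.94 × -43 = 123.58 → 124
G = 14 + 0.94 × (165 − 14) = 14 + 0.94 × 151 = 155.94 → 156
B = 138 + 0.94 × (152 − 138) = 138 + 0.94 × 14 = 151.16 → 151
So the blended color is (124, 156, 151), about #7c9c97.

(124, 156, 151)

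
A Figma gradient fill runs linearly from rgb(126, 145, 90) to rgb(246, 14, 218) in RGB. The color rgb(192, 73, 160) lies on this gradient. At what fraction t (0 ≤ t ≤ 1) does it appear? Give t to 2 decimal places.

Invert the lerp on the G channel (largest span, 131): t = (73 − 145) / (14 − 145) = -72/-131 = 0.54962.
Check on R: (192 − 126)/(246 − 126) = 0.55 ✓

0.55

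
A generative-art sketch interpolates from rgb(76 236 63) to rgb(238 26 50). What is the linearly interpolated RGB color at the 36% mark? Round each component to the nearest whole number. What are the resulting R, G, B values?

(134, 160, 58)

36% corresponds to t = 0.36.
R = 76 + 0.36 × (238 − 76) = 76 + 0.36 × 162 = 134.32 → 134
G = 236 + 0.36 × (26 − 236) = 236 + 0.36 × -210 = 160.4 → 160
B = 63 + 0.36 × (50 − 63) = 63 + 0.36 × -13 = 58.32 → 58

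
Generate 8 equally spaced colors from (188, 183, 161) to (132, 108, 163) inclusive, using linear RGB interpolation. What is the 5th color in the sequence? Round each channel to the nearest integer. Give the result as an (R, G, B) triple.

(156, 140, 162)

With 8 swatches and endpoints inclusive, swatch 5 sits at t = (5 − 1)/(8 − 1) = 4/7 ≈ 0.5714.
R = 188 + 0.5714 × (132 − 188) = 156.002 → 156
G = 183 + 0.5714 × (108 − 183) = 140.145 → 140
B = 161 + 0.5714 × (163 − 161) = 162.143 → 162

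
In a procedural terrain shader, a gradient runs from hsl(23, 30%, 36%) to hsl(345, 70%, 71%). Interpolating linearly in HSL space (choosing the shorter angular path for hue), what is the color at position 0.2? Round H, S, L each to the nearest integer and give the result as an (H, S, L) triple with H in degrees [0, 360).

(15, 38, 43)

Hue: 345 − 23 = 322°, but |322| > 180 so the shorter arc goes the other way: Δh = 322 − 360 = -38°.
H = 23 + 0.2 × (-38) = 15.4 → 15°
S = 30 + 0.2 × (70 − 30) = 38 → 38%
L = 36 + 0.2 × (71 − 36) = 43 → 43%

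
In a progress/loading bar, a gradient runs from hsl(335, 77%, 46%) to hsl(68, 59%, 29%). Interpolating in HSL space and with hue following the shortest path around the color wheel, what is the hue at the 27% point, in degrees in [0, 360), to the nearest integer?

0

Hue: 68 − 335 = -267°, but |-267| > 180 so the shorter arc goes the other way: Δh = -267 + 360 = 93°.
H = 335 + 0.27 × (93) = 360.11 → 360 → 360 mod 360 = 0°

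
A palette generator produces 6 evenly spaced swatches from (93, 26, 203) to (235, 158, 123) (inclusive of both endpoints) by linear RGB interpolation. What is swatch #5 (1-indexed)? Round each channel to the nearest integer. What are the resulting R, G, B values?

(207, 132, 139)

With 6 swatches and endpoints inclusive, swatch 5 sits at t = (5 − 1)/(6 − 1) = 4/5 ≈ 0.8.
R = 93 + 0.8 × (235 − 93) = 206.6 → 207
G = 26 + 0.8 × (158 − 26) = 131.6 → 132
B = 203 + 0.8 × (123 − 203) = 139 → 139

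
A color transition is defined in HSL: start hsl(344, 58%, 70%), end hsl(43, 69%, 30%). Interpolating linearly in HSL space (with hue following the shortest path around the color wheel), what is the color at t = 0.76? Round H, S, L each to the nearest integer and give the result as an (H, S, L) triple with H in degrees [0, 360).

Hue: 43 − 344 = -301°, but |-301| > 180 so the shorter arc goes the other way: Δh = -301 + 360 = 59°.
H = 344 + 0.76 × (59) = 388.84 → 389 → 389 mod 360 = 29°
S = 58 + 0.76 × (69 − 58) = 66.36 → 66%
L = 70 + 0.76 × (30 − 70) = 39.6 → 40%

(29, 66, 40)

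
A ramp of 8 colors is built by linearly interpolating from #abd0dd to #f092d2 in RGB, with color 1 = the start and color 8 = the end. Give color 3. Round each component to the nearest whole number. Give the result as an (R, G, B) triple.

(191, 190, 218)

With 8 swatches and endpoints inclusive, swatch 3 sits at t = (3 − 1)/(8 − 1) = 2/7 ≈ 0.2857.
#abd0dd → (171, 208, 221); #f092d2 → (240, 146, 210).
R = 171 + 0.2857 × (240 − 171) = 190.713 → 191
G = 208 + 0.2857 × (146 − 208) = 190.287 → 190
B = 221 + 0.2857 × (210 − 221) = 217.857 → 218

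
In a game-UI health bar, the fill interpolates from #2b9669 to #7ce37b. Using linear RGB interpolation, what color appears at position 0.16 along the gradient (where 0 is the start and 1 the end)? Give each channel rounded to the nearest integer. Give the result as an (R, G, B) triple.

(56, 162, 108)

#2b9669 → (43, 150, 105); #7ce37b → (124, 227, 123).
R = 43 + 0.16 × (124 − 43) = 43 + 0.16 × 81 = 55.96 → 56
G = 150 + 0.16 × (227 − 150) = 150 + 0.16 × 77 = 162.32 → 162
B = 105 + 0.16 × (123 − 105) = 105 + 0.16 × 18 = 107.88 → 108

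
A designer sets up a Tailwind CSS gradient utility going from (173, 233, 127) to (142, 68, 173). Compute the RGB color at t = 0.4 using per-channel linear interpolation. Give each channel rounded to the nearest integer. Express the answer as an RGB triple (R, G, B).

(161, 167, 145)

R = 173 + 0.4 × (142 − 173) = 173 + 0.4 × -31 = 160.6 → 161
G = 233 + 0.4 × (68 − 233) = 233 + 0.4 × -165 = 167 → 167
B = 127 + 0.4 × (173 − 127) = 127 + 0.4 × 46 = 145.4 → 145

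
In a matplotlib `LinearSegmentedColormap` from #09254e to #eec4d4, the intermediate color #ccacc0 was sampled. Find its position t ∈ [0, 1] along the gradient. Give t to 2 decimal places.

Invert the lerp on the R channel (largest span, 229): t = (204 − 9) / (238 − 9) = 195/229 = 0.85153.
Check on G: (172 − 37)/(196 − 37) = 0.8491 ✓

0.85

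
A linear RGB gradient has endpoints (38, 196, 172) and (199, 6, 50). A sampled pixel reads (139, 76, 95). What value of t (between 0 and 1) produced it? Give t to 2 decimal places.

0.63

Invert the lerp on the G channel (largest span, 190): t = (76 − 196) / (6 − 196) = -120/-190 = 0.63158.
Check on R: (139 − 38)/(199 − 38) = 0.6273 ✓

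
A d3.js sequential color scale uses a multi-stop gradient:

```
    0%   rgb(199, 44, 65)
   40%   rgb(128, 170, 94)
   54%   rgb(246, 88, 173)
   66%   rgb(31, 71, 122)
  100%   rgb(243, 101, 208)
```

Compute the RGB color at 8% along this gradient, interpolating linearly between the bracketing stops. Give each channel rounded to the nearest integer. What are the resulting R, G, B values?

8% lies between the 0% and 40% stops, so the local fraction is t = (8 − 0)/(40 − 0) = 8/40 ≈ 0.2.
R = 199 + 0.2 × (128 − 199) = 184.8 → 185
G = 44 + 0.2 × (170 − 44) = 69.2 → 69
B = 65 + 0.2 × (94 − 65) = 70.8 → 71

(185, 69, 71)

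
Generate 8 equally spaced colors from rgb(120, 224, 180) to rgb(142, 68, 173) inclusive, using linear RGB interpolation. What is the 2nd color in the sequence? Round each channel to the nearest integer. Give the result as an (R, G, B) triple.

(123, 202, 179)

With 8 swatches and endpoints inclusive, swatch 2 sits at t = (2 − 1)/(8 − 1) = 1/7 ≈ 0.1429.
R = 120 + 0.1429 × (142 − 120) = 123.144 → 123
G = 224 + 0.1429 × (68 − 224) = 201.708 → 202
B = 180 + 0.1429 × (173 − 180) = 179 → 179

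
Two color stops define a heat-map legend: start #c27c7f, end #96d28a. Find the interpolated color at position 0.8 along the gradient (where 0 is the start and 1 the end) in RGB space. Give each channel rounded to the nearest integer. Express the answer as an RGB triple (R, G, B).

(159, 193, 136)

#c27c7f → (194, 124, 127); #96d28a → (150, 210, 138).
R = 194 + 0.8 × (150 − 194) = 194 + 0.8 × -44 = 158.8 → 159
G = 124 + 0.8 × (210 − 124) = 124 + 0.8 × 86 = 192.8 → 193
B = 127 + 0.8 × (138 − 127) = 127 + 0.8 × 11 = 135.8 → 136
So the blended color is (159, 193, 136), about #9fc188.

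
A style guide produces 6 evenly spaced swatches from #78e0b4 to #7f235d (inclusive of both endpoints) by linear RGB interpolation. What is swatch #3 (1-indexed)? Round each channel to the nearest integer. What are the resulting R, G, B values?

(123, 148, 145)

With 6 swatches and endpoints inclusive, swatch 3 sits at t = (3 − 1)/(6 − 1) = 2/5 ≈ 0.4.
#78e0b4 → (120, 224, 180); #7f235d → (127, 35, 93).
R = 120 + 0.4 × (127 − 120) = 122.8 → 123
G = 224 + 0.4 × (35 − 224) = 148.4 → 148
B = 180 + 0.4 × (93 − 180) = 145.2 → 145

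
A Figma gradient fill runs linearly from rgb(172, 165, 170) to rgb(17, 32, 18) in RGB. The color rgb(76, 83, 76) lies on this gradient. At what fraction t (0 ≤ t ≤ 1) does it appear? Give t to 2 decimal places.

0.62

Invert the lerp on the R channel (largest span, 155): t = (76 − 172) / (17 − 172) = -96/-155 = 0.61935.
Check on G: (83 − 165)/(32 − 165) = 0.6165 ✓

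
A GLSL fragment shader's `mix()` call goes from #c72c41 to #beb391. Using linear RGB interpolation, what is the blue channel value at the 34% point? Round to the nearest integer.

B₁ = 65 (from #c72c41), B₂ = 145 (from #beb391).
B = 65 + 0.34 × (145 − 65) = 92.2 → 92

92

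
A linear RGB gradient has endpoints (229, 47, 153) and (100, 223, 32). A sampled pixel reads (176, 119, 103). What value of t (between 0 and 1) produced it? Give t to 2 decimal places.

0.41

Invert the lerp on the G channel (largest span, 176): t = (119 − 47) / (223 − 47) = 72/176 = 0.40909.
Check on R: (176 − 229)/(100 − 229) = 0.4109 ✓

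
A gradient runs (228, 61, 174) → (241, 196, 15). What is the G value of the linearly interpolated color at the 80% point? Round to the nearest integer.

169

G = 61 + 0.8 × (196 − 61) = 169 → 169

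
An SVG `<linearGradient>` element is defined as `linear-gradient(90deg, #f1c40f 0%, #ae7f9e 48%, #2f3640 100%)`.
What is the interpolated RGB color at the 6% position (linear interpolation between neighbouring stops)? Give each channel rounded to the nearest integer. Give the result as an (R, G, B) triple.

6% lies between the 0% and 48% stops, so the local fraction is t = (6 − 0)/(48 − 0) = 6/48 ≈ 0.125.
#f1c40f → (241, 196, 15); #ae7f9e → (174, 127, 158).
R = 241 + 0.125 × (174 − 241) = 232.625 → 233
G = 196 + 0.125 × (127 − 196) = 187.375 → 187
B = 15 + 0.125 × (158 − 15) = 32.875 → 33

(233, 187, 33)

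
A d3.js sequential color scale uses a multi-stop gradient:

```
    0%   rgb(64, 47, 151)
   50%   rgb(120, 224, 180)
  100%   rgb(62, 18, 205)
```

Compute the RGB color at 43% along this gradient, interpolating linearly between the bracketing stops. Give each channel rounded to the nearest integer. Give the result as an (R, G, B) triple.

43% lies between the 0% and 50% stops, so the local fraction is t = (43 − 0)/(50 − 0) = 43/50 ≈ 0.86.
R = 64 + 0.86 × (120 − 64) = 112.16 → 112
G = 47 + 0.86 × (224 − 47) = 199.22 → 199
B = 151 + 0.86 × (180 − 151) = 175.94 → 176

(112, 199, 176)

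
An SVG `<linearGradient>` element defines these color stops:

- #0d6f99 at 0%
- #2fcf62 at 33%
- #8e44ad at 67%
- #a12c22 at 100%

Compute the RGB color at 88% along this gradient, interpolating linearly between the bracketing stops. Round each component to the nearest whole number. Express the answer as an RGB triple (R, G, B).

88% lies between the 67% and 100% stops, so the local fraction is t = (88 − 67)/(100 − 67) = 21/33 ≈ 0.6364.
#8e44ad → (142, 68, 173); #a12c22 → (161, 44, 34).
R = 142 + 0.6364 × (161 − 142) = 154.092 → 154
G = 68 + 0.6364 × (44 − 68) = 52.726 → 53
B = 173 + 0.6364 × (34 − 173) = 84.54 → 85

(154, 53, 85)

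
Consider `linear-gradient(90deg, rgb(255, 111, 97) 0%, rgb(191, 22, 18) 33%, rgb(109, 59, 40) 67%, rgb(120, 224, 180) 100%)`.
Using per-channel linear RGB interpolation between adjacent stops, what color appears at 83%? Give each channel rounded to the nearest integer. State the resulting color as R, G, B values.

(114, 139, 108)

83% lies between the 67% and 100% stops, so the local fraction is t = (83 − 67)/(100 − 67) = 16/33 ≈ 0.4848.
R = 109 + 0.4848 × (120 − 109) = 114.333 → 114
G = 59 + 0.4848 × (224 − 59) = 138.992 → 139
B = 40 + 0.4848 × (180 − 40) = 107.872 → 108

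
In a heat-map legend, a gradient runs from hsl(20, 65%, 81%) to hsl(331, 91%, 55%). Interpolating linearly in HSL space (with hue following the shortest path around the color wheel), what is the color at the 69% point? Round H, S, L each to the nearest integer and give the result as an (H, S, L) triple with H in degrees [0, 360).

Hue: 331 − 20 = 311°, but |311| > 180 so the shorter arc goes the other way: Δh = 311 − 360 = -49°.
H = 20 + 0.69 × (-49) = -13.81 → -14 → -14 mod 360 = 346°
S = 65 + 0.69 × (91 − 65) = 82.94 → 83%
L = 81 + 0.69 × (55 − 81) = 63.06 → 63%

(346, 83, 63)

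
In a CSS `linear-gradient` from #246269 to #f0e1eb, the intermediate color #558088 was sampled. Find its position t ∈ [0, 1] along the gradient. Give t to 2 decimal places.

0.24

Invert the lerp on the R channel (largest span, 204): t = (85 − 36) / (240 − 36) = 49/204 = 0.2402.
Check on G: (128 − 98)/(225 − 98) = 0.2362 ✓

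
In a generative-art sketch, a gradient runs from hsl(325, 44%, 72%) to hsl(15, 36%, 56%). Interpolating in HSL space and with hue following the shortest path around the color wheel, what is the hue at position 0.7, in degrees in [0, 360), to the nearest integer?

0

Hue: 15 − 325 = -310°, but |-310| > 180 so the shorter arc goes the other way: Δh = -310 + 360 = 50°.
H = 325 + 0.7 × (50) = 360 → 360 → 360 mod 360 = 0°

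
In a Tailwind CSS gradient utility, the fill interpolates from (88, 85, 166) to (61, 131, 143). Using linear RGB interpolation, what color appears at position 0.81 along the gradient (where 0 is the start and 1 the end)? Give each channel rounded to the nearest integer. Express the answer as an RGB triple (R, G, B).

R = 88 + 0.81 × (61 − 88) = 88 + 0.81 × -27 = 66.13 → 66
G = 85 + 0.81 × (131 − 85) = 85 + 0.81 × 46 = 122.26 → 122
B = 166 + 0.81 × (143 − 166) = 166 + 0.81 × -23 = 147.37 → 147

(66, 122, 147)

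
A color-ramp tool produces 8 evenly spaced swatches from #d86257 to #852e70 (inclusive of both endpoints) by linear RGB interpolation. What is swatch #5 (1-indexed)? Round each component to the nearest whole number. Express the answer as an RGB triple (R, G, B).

(169, 68, 101)

With 8 swatches and endpoints inclusive, swatch 5 sits at t = (5 − 1)/(8 − 1) = 4/7 ≈ 0.5714.
#d86257 → (216, 98, 87); #852e70 → (133, 46, 112).
R = 216 + 0.5714 × (133 − 216) = 168.574 → 169
G = 98 + 0.5714 × (46 − 98) = 68.287 → 68
B = 87 + 0.5714 × (112 − 87) = 101.285 → 101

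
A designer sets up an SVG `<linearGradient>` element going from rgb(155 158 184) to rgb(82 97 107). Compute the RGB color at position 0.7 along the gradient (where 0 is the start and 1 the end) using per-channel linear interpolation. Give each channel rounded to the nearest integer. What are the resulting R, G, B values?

R = 155 + 0.7 × (82 − 155) = 155 + 0.7 × -73 = 103.9 → 104
G = 158 + 0.7 × (97 − 158) = 158 + 0.7 × -61 = 115.3 → 115
B = 184 + 0.7 × (107 − 184) = 184 + 0.7 × -77 = 130.1 → 130

(104, 115, 130)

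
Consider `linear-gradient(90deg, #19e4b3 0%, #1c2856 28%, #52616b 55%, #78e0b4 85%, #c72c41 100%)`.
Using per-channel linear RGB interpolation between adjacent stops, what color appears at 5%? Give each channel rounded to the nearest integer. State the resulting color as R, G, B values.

5% lies between the 0% and 28% stops, so the local fraction is t = (5 − 0)/(28 − 0) = 5/28 ≈ 0.1786.
#19e4b3 → (25, 228, 179); #1c2856 → (28, 40, 86).
R = 25 + 0.1786 × (28 − 25) = 25.536 → 26
G = 228 + 0.1786 × (40 − 228) = 194.423 → 194
B = 179 + 0.1786 × (86 − 179) = 162.39 → 162

(26, 194, 162)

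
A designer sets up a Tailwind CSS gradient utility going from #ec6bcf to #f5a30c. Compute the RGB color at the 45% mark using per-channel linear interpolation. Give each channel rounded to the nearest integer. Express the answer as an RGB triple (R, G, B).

(240, 132, 119)

#ec6bcf → (236, 107, 207); #f5a30c → (245, 163, 12).
45% corresponds to t = 0.45.
R = 236 + 0.45 × (245 − 236) = 236 + 0.45 × 9 = 240.05 → 240
G = 107 + 0.45 × (163 − 107) = 107 + 0.45 × 56 = 132.2 → 132
B = 207 + 0.45 × (12 − 207) = 207 + 0.45 × -195 = 119.25 → 119
So the blended color is (240, 132, 119), about #f08477.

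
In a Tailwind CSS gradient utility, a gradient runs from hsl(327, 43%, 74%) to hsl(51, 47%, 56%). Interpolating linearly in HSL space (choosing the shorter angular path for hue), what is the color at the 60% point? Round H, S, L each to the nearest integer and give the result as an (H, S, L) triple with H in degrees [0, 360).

(17, 45, 63)

Hue: 51 − 327 = -276°, but |-276| > 180 so the shorter arc goes the other way: Δh = -276 + 360 = 84°.
H = 327 + 0.6 × (84) = 377.4 → 377 → 377 mod 360 = 17°
S = 43 + 0.6 × (47 − 43) = 45.4 → 45%
L = 74 + 0.6 × (56 − 74) = 63.2 → 63%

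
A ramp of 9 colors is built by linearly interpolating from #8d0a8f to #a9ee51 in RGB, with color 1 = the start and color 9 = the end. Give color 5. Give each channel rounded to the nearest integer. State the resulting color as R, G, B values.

With 9 swatches and endpoints inclusive, swatch 5 sits at t = (5 − 1)/(9 − 1) = 4/8 ≈ 0.5.
#8d0a8f → (141, 10, 143); #a9ee51 → (169, 238, 81).
R = 141 + 0.5 × (169 − 141) = 155 → 155
G = 10 + 0.5 × (238 − 10) = 124 → 124
B = 143 + 0.5 × (81 − 143) = 112 → 112

(155, 124, 112)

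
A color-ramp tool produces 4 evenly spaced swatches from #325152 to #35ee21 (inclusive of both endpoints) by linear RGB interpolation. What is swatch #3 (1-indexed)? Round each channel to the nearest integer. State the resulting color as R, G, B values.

(52, 186, 49)

With 4 swatches and endpoints inclusive, swatch 3 sits at t = (3 − 1)/(4 − 1) = 2/3 ≈ 0.6667.
#325152 → (50, 81, 82); #35ee21 → (53, 238, 33).
R = 50 + 0.6667 × (53 − 50) = 52 → 52
G = 81 + 0.6667 × (238 − 81) = 185.672 → 186
B = 82 + 0.6667 × (33 − 82) = 49.332 → 49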